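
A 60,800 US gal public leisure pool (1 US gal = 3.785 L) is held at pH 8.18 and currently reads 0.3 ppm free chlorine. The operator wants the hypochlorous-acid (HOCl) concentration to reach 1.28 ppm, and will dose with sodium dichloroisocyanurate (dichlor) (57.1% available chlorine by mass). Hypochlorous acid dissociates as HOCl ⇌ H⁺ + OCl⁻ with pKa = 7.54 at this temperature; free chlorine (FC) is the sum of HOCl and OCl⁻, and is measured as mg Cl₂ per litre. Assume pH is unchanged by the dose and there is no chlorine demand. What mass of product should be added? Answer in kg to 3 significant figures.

Volume: 60,800 US gal × 3.785 L/gal = 230,128 L.
[OCl⁻]/[HOCl] = 10^(pH − pKa) = 10^(8.18 − 7.54) = 4.365; fraction as HOCl = 1/(1 + 4.365) = 0.1864.
Free chlorine required for 1.28 ppm HOCl: 1.28 / 0.1864 = 6.867 ppm.
FC to add: 6.867 − 0.3 = 6.567 mg/L as Cl₂.
Cl₂ equivalent: 6.567 mg/L × 230,128 L = 1511 g.
Product at 57.1% available Cl: 1511 / 0.571 = 2647 g.

2.65 kg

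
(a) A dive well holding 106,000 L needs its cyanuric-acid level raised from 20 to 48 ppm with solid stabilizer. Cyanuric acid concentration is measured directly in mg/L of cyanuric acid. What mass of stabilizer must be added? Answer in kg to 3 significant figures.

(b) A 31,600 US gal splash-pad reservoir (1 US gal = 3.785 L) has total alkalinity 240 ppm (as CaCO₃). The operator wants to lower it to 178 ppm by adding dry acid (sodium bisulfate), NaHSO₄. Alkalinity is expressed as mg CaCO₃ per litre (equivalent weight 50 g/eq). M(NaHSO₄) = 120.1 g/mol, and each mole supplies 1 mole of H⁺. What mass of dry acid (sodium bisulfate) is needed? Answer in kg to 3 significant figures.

(a) CYA to add: (48 − 20) = 28 mg/L × 106,000 L = 2968 g cyanuric acid.

(b) Volume: 31,600 US gal × 3.785 L/gal = 119,606 L.
(b) Alkalinity to neutralize: (240 − 178) = 62 mg/L as CaCO₃ × 119,606 L = 7416 g as CaCO₃.
(b) Equivalents of H⁺ required: 7416 ÷ 50 g/eq = 148.3 eq = 148.3 mol NaHSO₄.
(b) Mass of NaHSO₄: 148.3 × 120.1 = 17,810 g.

(a) 2.97 kg; (b) 17.8 kg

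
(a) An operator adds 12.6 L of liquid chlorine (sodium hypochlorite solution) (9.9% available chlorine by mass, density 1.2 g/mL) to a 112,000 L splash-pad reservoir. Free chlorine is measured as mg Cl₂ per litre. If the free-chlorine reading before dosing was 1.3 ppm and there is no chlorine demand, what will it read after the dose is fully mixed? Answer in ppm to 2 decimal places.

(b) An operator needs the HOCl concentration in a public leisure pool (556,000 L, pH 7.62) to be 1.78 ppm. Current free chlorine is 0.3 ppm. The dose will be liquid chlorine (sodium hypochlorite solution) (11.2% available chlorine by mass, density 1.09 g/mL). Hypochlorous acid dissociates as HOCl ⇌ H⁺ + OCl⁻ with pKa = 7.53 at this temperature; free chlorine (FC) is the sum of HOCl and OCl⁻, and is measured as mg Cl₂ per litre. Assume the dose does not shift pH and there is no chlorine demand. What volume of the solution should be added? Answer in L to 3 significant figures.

(a) Mass of solution: 12.6 L × 1000 mL/L × 1.2 g/mL = 15,120 g.
(a) Available chlorine delivered: 15,120 g × 0.099 = 1497 g as Cl₂.
(a) Concentration rise: 1497 g / 112,000 L = 13.37 mg/L = 13.37 ppm.
(a) Final FC: 1.3 + 13.37 = 14.67 ppm.

(b) [OCl⁻]/[HOCl] = 10^(pH − pKa) = 10^(7.62 − 7.53) = 1.23; fraction as HOCl = 1/(1 + 1.23) = 0.4484.
(b) Free chlorine required for 1.78 ppm HOCl: 1.78 / 0.4484 = 3.97 ppm.
(b) FC to add: 3.97 − 0.3 = 3.67 mg/L as Cl₂.
(b) Cl₂ equivalent: 3.67 mg/L × 556,000 L = 2040 g.
(b) Product at 11.2% available Cl: 2040 / 0.112 = 18,220 g.
(b) Volume: 18,220 g ÷ 1.09 g/mL = 16,710 mL.

(a) 14.67 ppm; (b) 16.7 L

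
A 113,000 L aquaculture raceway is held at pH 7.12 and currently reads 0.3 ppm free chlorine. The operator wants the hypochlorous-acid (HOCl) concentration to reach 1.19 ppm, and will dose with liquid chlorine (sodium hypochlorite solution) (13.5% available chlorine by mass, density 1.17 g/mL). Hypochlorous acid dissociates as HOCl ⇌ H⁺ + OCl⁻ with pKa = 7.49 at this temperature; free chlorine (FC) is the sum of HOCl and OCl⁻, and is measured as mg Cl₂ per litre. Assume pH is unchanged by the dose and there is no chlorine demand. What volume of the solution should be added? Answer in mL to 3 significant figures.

[OCl⁻]/[HOCl] = 10^(pH − pKa) = 10^(7.12 − 7.49) = 0.4266; fraction as HOCl = 1/(1 + 0.4266) = 0.701.
Free chlorine required for 1.19 ppm HOCl: 1.19 / 0.701 = 1.698 ppm.
FC to add: 1.698 − 0.3 = 1.398 mg/L as Cl₂.
Cl₂ equivalent: 1.398 mg/L × 113,000 L = 157.9 g.
Product at 13.5% available Cl: 157.9 / 0.135 = 1170 g.
Volume: 1170 g ÷ 1.17 g/mL = 999.9 mL.

1,000 mL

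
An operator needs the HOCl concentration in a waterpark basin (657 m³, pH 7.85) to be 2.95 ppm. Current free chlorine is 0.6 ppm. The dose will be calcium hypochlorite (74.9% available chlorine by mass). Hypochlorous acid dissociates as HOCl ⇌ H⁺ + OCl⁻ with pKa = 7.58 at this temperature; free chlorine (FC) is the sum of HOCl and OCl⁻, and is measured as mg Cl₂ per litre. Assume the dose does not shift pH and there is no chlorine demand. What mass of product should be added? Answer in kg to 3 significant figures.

6.88 kg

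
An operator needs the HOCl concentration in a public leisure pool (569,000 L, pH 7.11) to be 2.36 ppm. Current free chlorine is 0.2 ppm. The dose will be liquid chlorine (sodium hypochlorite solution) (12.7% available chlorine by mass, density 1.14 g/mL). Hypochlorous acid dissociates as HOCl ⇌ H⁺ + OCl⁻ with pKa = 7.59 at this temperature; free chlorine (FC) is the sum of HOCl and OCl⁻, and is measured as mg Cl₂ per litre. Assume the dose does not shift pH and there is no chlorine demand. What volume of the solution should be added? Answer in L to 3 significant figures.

[OCl⁻]/[HOCl] = 10^(pH − pKa) = 10^(7.11 − 7.59) = 0.3311; fraction as HOCl = 1/(1 + 0.3311) = 0.7512.
Free chlorine required for 2.36 ppm HOCl: 2.36 / 0.7512 = 3.141 ppm.
FC to add: 3.141 − 0.2 = 2.941 mg/L as Cl₂.
Cl₂ equivalent: 2.941 mg/L × 569,000 L = 1674 g.
Product at 12.7% available Cl: 1674 / 0.127 = 13,180 g.
Volume: 13,180 g ÷ 1.14 g/mL = 11,560 mL.

11.6 L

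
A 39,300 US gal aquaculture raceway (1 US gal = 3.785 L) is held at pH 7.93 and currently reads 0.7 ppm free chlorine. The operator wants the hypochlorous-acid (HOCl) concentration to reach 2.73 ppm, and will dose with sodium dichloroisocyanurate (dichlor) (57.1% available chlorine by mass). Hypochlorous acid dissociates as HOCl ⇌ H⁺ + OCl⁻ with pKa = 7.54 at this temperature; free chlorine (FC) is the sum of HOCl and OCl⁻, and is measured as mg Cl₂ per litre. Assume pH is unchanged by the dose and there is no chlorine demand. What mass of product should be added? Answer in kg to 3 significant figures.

2.27 kg

Volume: 39,300 US gal × 3.785 L/gal = 148,750 L.
[OCl⁻]/[HOCl] = 10^(pH − pKa) = 10^(7.93 − 7.54) = 2.455; fraction as HOCl = 1/(1 + 2.455) = 0.2895.
Free chlorine required for 2.73 ppm HOCl: 2.73 / 0.2895 = 9.431 ppm.
FC to add: 9.431 − 0.7 = 8.731 mg/L as Cl₂.
Cl₂ equivalent: 8.731 mg/L × 148,750 L = 1299 g.
Product at 57.1% available Cl: 1299 / 0.571 = 2275 g.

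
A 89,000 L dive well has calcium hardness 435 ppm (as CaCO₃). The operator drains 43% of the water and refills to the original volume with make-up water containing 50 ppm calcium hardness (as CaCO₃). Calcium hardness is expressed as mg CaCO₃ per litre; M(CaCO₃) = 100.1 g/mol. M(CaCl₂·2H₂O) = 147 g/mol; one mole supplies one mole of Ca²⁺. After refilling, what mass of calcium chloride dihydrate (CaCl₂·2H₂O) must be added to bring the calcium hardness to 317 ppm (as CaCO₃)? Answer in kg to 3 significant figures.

After draining 43% and refilling: 435 × 0.57 + 50 × 0.43 = 269.45 ppm.
Deficit to target: 317 − 269.45 = 47.55 mg/L.
As CaCO₃: 47.55 mg/L × 89,000 L = 4232 g; ÷ 100.1 = 42.28 mol Ca²⁺.
Mass: 42.28 × 147 = 6215 g.

6.21 kg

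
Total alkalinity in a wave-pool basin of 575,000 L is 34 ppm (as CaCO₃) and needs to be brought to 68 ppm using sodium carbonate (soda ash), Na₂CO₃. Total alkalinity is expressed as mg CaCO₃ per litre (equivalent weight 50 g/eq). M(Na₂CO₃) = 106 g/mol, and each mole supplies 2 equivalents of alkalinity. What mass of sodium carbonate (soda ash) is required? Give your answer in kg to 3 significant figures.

Alkalinity to add: (68 − 34) = 34 mg/L as CaCO₃ × 575,000 L = 19,550 g as CaCO₃.
Equivalents: 19,550 g ÷ 50 g/eq = 391 eq.
Each mole of Na₂CO₃ supplies 2 eq, so 391 / 2 = 195.5 mol.
Mass: 195.5 mol × 106 g/mol = 20,720 g.

20.7 kg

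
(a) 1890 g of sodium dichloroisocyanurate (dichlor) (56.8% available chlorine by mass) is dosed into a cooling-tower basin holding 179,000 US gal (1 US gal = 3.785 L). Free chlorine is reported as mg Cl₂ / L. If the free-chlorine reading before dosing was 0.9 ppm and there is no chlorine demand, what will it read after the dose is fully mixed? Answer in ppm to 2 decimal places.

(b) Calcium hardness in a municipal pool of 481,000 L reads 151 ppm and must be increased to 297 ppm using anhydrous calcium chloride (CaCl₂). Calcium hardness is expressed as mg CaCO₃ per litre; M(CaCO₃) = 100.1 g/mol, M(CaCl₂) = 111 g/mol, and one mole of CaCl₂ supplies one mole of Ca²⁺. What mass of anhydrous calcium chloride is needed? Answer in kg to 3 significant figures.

(a) Volume: 179,000 US gal × 3.785 L/gal = 677,515 L.
(a) Available chlorine delivered: 1890 g × 0.568 = 1074 g as Cl₂.
(a) Concentration rise: 1074 g / 677,515 L = 1.584 mg/L = 1.58 ppm.
(a) Final FC: 0.9 + 1.58 = 2.48 ppm.

(b) Hardness to add: (297 − 151) = 146 mg/L as CaCO₃ × 481,000 L = 70,230 g as CaCO₃.
(b) Moles of Ca²⁺ (1 mol Ca²⁺ ≡ 1 mol CaCO₃): 70,230 / 100.1 g/mol = 701.6 mol.
(b) Mass of CaCl₂: 701.6 × 111 = 77,870 g.

(a) 2.48 ppm; (b) 77.9 kg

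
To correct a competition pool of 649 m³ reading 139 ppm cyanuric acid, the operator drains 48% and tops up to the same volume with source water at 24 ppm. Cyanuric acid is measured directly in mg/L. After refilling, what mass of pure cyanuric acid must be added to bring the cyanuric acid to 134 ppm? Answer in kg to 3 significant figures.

32.6 kg

Volume: 649 m³ = 649,000 L.
After draining 48% and refilling: 139 × 0.52 + 24 × 0.48 = 83.8 ppm.
Deficit to target: 134 − 83.8 = 50.2 mg/L.
Mass: 50.2 mg/L × 649,000 L = 32,580 g cyanuric acid.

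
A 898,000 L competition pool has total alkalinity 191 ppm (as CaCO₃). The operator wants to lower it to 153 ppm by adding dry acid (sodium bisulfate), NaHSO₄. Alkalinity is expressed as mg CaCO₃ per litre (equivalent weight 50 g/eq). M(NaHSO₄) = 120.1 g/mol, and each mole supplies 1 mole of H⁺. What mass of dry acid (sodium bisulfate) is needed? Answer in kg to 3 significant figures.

82.0 kg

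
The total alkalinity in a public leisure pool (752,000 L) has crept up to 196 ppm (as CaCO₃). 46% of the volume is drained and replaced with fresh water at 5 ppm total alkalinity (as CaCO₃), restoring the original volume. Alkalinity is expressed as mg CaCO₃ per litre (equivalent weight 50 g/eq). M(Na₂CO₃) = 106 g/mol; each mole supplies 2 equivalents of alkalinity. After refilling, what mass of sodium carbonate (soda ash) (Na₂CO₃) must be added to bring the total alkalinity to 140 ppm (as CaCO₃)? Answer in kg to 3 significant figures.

25.4 kg

After draining 46% and refilling: 196 × 0.54 + 5 × 0.46 = 108.14 ppm.
Deficit to target: 140 − 108.14 = 31.86 mg/L.
As CaCO₃: 31.86 mg/L × 752,000 L = 23,960 g; ÷ 50 g/eq ÷ 2 = 239.6 mol Na₂CO₃.
Mass: 239.6 × 106 = 25,400 g.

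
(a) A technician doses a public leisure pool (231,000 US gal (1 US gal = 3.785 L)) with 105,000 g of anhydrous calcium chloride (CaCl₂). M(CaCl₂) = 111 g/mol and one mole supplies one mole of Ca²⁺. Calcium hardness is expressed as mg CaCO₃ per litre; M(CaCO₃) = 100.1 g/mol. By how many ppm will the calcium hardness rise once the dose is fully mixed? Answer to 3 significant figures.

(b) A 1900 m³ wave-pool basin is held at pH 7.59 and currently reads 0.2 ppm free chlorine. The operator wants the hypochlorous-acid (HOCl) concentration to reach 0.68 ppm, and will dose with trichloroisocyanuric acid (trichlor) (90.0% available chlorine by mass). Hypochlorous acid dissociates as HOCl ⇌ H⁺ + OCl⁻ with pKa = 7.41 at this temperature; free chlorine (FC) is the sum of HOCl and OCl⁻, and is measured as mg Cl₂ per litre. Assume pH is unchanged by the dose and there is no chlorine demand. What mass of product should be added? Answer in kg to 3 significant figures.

(a) Volume: 231,000 US gal × 3.785 L/gal = 874,335 L.
(a) Moles of Ca²⁺: 105,000 g ÷ 111 g/mol = 945.9 mol.
(a) As CaCO₃: 945.9 mol × 100.1 g/mol = 94,690 g.
(a) Rise: 94,690 g / 874,335 L × 1000 = 108.3 mg/L.

(b) Volume: 1900 m³ = 1,900,000 L.
(b) [OCl⁻]/[HOCl] = 10^(pH − pKa) = 10^(7.59 − 7.41) = 1.514; fraction as HOCl = 1/(1 + 1.514) = 0.3978.
(b) Free chlorine required for 0.68 ppm HOCl: 0.68 / 0.3978 = 1.709 ppm.
(b) FC to add: 1.709 − 0.2 = 1.509 mg/L as Cl₂.
(b) Cl₂ equivalent: 1.509 mg/L × 1,900,000 L = 2868 g.
(b) Product at 90.0% available Cl: 2868 / 0.9 = 3186 g.

(a) 108 ppm; (b) 3.19 kg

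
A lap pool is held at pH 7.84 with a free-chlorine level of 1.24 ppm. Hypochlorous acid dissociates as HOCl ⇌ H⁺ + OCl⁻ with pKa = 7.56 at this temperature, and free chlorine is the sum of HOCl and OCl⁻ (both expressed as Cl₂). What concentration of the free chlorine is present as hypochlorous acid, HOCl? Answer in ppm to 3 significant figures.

0.427 ppm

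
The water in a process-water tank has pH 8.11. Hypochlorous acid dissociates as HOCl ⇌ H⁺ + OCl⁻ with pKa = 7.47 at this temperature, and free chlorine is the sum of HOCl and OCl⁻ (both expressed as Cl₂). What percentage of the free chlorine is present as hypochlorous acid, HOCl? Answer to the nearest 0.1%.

18.6%

[OCl⁻]/[HOCl] = 10^(pH − pKa) = 10^(8.11 − 7.47) = 10^0.64 = 4.365.
Fraction as HOCl = 1 / (1 + 4.365) = 0.1864.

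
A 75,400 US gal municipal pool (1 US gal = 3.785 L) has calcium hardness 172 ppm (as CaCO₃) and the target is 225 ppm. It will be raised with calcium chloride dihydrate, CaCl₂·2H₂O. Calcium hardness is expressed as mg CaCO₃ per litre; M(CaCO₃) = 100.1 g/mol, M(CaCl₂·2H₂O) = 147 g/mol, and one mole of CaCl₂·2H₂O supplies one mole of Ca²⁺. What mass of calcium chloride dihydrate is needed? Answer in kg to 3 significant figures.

Volume: 75,400 US gal × 3.785 L/gal = 285,389 L.
Hardness to add: (225 − 172) = 53 mg/L as CaCO₃ × 285,389 L = 15,130 g as CaCO₃.
Moles of Ca²⁺ (1 mol Ca²⁺ ≡ 1 mol CaCO₃): 15,130 / 100.1 g/mol = 151.1 mol.
Mass of CaCl₂·2H₂O: 151.1 × 147 = 22,210 g.

22.2 kg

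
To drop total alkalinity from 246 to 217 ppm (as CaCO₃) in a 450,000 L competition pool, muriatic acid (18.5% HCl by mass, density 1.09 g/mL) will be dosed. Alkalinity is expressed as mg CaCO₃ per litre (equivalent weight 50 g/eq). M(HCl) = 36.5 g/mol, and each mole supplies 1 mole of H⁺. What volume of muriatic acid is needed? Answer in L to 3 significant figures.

Alkalinity to neutralize: (246 − 217) = 29 mg/L as CaCO₃ × 450,000 L = 13,050 g as CaCO₃.
Equivalents of H⁺ required: 13,050 ÷ 50 g/eq = 261 eq = 261 mol HCl.
Mass of HCl: 261 × 36.5 = 9526 g.
Mass of 18.5% solution: 9526 / 0.185 = 51,490 g.
Volume: 51,490 g ÷ 1.09 g/mL = 47,240 mL.

47.2 L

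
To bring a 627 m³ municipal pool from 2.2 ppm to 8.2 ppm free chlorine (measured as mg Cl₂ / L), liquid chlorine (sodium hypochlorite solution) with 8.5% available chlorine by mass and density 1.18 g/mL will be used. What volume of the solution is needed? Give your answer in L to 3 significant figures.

37.5 L

Volume: 627 m³ = 627,000 L.
Chlorine deficit: 8.2 − 2.2 = 6 ppm = 6 mg/L as Cl₂.
Cl₂ equivalent needed: 6 mg/L × 627,000 L = 3,762,000 mg = 3762 g.
Product at 8.5% available chlorine: 3762 / 0.085 = 44,260 g.
Volume at density 1.18 g/mL: 44,260 g ÷ 1.18 g/mL = 37,510 mL.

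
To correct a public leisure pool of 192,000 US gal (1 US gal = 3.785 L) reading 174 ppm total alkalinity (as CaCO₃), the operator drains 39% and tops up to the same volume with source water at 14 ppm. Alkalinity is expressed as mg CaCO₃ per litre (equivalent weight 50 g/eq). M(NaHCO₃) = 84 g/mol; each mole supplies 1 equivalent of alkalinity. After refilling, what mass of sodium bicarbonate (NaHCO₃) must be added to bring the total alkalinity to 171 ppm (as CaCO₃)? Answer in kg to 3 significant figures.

72.5 kg

Volume: 192,000 US gal × 3.785 L/gal = 726,720 L.
After draining 39% and refilling: 174 × 0.61 + 14 × 0.39 = 111.6 ppm.
Deficit to target: 171 − 111.6 = 59.4 mg/L.
As CaCO₃: 59.4 mg/L × 726,720 L = 43,170 g; ÷ 50 g/eq ÷ 1 = 863.3 mol NaHCO₃.
Mass: 863.3 × 84 = 72,520 g.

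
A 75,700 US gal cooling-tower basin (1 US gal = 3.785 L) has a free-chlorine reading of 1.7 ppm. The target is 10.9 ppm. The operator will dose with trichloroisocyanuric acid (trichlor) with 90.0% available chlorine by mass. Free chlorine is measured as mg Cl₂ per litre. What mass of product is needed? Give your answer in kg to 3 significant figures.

2.93 kg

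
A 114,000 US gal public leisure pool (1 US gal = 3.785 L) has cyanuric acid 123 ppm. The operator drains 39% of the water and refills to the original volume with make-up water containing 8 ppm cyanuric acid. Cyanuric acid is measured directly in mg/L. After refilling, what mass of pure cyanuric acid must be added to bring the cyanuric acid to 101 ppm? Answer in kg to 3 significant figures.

9.86 kg

Volume: 114,000 US gal × 3.785 L/gal = 431,490 L.
After draining 39% and refilling: 123 × 0.61 + 8 × 0.39 = 78.15 ppm.
Deficit to target: 101 − 78.15 = 22.85 mg/L.
Mass: 22.85 mg/L × 431,490 L = 9860 g cyanuric acid.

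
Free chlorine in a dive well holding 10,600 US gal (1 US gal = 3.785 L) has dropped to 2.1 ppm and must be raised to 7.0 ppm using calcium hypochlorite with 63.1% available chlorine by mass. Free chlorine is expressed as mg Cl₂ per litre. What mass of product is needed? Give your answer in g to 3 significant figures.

Volume: 10,600 US gal × 3.785 L/gal = 40,121 L.
Chlorine deficit: 7.0 − 2.1 = 4.9 ppm = 4.9 mg/L as Cl₂.
Cl₂ equivalent needed: 4.9 mg/L × 40,121 L = 196,600 mg = 196.6 g.
Product at 63.1% available chlorine: 196.6 / 0.631 = 311.6 g.

312 g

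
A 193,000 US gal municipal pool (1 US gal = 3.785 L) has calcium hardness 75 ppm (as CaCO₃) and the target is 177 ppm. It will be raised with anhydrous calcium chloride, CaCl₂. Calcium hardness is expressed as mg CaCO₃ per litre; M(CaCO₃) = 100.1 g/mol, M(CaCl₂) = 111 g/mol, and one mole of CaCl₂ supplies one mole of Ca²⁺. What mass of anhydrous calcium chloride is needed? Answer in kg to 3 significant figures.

82.6 kg

Volume: 193,000 US gal × 3.785 L/gal = 730,505 L.
Hardness to add: (177 − 75) = 102 mg/L as CaCO₃ × 730,505 L = 74,510 g as CaCO₃.
Moles of Ca²⁺ (1 mol Ca²⁺ ≡ 1 mol CaCO₃): 74,510 / 100.1 g/mol = 744.4 mol.
Mass of CaCl₂: 744.4 × 111 = 82,630 g.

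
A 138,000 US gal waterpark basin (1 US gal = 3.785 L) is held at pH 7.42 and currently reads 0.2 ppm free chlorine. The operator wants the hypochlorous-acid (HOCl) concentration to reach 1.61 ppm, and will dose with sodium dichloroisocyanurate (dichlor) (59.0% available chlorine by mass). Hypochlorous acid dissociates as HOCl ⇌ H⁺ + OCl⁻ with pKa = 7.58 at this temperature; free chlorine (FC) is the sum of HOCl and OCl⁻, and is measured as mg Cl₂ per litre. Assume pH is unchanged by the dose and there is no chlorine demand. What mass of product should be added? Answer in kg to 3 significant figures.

2.23 kg

Volume: 138,000 US gal × 3.785 L/gal = 522,330 L.
[OCl⁻]/[HOCl] = 10^(pH − pKa) = 10^(7.42 − 7.58) = 0.6918; fraction as HOCl = 1/(1 + 0.6918) = 0.5911.
Free chlorine required for 1.61 ppm HOCl: 1.61 / 0.5911 = 2.724 ppm.
FC to add: 2.724 − 0.2 = 2.524 mg/L as Cl₂.
Cl₂ equivalent: 2.524 mg/L × 522,330 L = 1318 g.
Product at 59.0% available Cl: 1318 / 0.59 = 2234 g.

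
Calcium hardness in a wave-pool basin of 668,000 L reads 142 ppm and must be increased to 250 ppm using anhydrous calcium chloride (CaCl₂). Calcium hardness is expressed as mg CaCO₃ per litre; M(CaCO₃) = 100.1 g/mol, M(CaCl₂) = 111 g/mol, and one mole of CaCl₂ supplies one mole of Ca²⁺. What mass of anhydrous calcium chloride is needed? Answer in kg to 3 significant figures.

Hardness to add: (250 − 142) = 108 mg/L as CaCO₃ × 668,000 L = 72,140 g as CaCO₃.
Moles of Ca²⁺ (1 mol Ca²⁺ ≡ 1 mol CaCO₃): 72,140 / 100.1 g/mol = 720.7 mol.
Mass of CaCl₂: 720.7 × 111 = 80,000 g.

80.0 kg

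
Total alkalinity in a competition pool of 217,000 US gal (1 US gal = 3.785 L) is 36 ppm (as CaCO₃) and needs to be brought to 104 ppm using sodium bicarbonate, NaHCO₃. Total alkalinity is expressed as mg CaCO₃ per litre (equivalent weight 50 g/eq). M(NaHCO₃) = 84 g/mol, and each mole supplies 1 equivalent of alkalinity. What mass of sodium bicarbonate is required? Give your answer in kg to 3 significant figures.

93.8 kg

Volume: 217,000 US gal × 3.785 L/gal = 821,345 L.
Alkalinity to add: (104 − 36) = 68 mg/L as CaCO₃ × 821,345 L = 55,850 g as CaCO₃.
Equivalents: 55,850 g ÷ 50 g/eq = 1117 eq.
NaHCO₃ supplies 1 eq per mole → 1117 mol.
Mass: 1117 mol × 84 g/mol = 93,830 g.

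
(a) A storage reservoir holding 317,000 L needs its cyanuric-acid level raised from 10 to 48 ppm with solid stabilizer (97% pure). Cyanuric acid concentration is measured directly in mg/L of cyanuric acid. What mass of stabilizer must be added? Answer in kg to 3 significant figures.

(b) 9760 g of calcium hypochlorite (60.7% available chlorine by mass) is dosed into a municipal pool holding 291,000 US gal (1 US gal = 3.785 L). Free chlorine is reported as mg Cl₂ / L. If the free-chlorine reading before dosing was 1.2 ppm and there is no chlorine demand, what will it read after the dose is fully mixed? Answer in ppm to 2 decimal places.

(a) 12.4 kg; (b) 6.58 ppm

(a) CYA to add: (48 − 10) = 38 mg/L × 317,000 L = 12,050 g cyanuric acid.
(a) At 97% purity: 12,050 / 0.97 = 12,420 g product.

(b) Volume: 291,000 US gal × 3.785 L/gal = 1,101,435 L.
(b) Available chlorine delivered: 9760 g × 0.607 = 5924 g as Cl₂.
(b) Concentration rise: 5924 g / 1,101,435 L = 5.379 mg/L = 5.38 ppm.
(b) Final FC: 1.2 + 5.38 = 6.58 ppm.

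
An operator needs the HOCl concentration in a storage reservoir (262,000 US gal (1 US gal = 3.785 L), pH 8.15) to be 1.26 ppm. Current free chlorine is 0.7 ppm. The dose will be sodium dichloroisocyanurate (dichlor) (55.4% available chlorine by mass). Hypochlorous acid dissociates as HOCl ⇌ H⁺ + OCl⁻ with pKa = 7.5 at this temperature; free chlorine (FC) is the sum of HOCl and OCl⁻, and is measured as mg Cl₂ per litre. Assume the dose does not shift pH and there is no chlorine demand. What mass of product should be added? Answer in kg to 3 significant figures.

11.1 kg

Volume: 262,000 US gal × 3.785 L/gal = 991,670 L.
[OCl⁻]/[HOCl] = 10^(pH − pKa) = 10^(8.15 − 7.5) = 4.467; fraction as HOCl = 1/(1 + 4.467) = 0.1829.
Free chlorine required for 1.26 ppm HOCl: 1.26 / 0.1829 = 6.888 ppm.
FC to add: 6.888 − 0.7 = 6.188 mg/L as Cl₂.
Cl₂ equivalent: 6.188 mg/L × 991,670 L = 6137 g.
Product at 55.4% available Cl: 6137 / 0.554 = 11,080 g.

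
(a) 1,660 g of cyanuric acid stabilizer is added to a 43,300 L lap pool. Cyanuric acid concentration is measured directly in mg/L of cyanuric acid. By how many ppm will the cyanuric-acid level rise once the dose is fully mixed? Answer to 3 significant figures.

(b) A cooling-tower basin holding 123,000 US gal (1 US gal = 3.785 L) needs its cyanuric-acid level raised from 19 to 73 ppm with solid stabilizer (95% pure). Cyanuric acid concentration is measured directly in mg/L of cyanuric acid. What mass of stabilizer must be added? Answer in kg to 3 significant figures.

(a) 38.3 ppm; (b) 26.5 kg

(a) Rise: 1,660 g / 43,300 L × 1000 = 38.34 mg/L.

(b) Volume: 123,000 US gal × 3.785 L/gal = 465,555 L.
(b) CYA to add: (73 − 19) = 54 mg/L × 465,555 L = 25,140 g cyanuric acid.
(b) At 95% purity: 25,140 / 0.95 = 26,460 g product.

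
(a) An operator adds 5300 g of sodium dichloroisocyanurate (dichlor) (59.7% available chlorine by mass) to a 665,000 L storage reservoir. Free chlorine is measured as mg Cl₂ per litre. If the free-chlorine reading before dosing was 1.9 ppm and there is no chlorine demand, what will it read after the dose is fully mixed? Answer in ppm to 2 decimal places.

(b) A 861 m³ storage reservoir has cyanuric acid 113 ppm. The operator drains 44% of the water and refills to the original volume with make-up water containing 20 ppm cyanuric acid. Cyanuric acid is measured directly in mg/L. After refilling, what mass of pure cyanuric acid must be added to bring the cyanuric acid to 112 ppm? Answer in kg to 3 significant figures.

(a) 6.66 ppm; (b) 34.4 kg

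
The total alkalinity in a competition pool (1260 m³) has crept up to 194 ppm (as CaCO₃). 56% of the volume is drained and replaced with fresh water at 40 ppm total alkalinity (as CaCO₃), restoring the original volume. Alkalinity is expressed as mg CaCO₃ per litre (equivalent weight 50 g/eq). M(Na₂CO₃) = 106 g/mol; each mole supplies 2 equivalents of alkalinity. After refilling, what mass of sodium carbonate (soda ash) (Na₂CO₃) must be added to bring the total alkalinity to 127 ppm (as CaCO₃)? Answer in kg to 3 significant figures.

25.7 kg

Volume: 1260 m³ = 1,260,000 L.
After draining 56% and refilling: 194 × 0.44 + 40 × 0.56 = 107.76 ppm.
Deficit to target: 127 − 107.76 = 19.24 mg/L.
As CaCO₃: 19.24 mg/L × 1,260,000 L = 24,240 g; ÷ 50 g/eq ÷ 2 = 242.4 mol Na₂CO₃.
Mass: 242.4 × 106 = 25,700 g.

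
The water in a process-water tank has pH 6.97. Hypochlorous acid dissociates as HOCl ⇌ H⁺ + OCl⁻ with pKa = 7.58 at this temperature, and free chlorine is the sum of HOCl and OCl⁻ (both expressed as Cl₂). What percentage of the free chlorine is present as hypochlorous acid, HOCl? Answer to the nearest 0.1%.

[OCl⁻]/[HOCl] = 10^(pH − pKa) = 10^(6.97 − 7.58) = 10^-0.61 = 0.2455.
Fraction as HOCl = 1 / (1 + 0.2455) = 0.8029.

80.3%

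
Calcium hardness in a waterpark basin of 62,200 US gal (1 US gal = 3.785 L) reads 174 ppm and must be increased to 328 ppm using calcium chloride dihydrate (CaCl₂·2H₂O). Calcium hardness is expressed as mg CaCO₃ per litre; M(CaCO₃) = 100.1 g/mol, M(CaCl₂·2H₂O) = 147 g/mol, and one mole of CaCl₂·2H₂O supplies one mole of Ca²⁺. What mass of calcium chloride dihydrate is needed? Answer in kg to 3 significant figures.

53.2 kg

Volume: 62,200 US gal × 3.785 L/gal = 235,427 L.
Hardness to add: (328 − 174) = 154 mg/L as CaCO₃ × 235,427 L = 36,260 g as CaCO₃.
Moles of Ca²⁺ (1 mol Ca²⁺ ≡ 1 mol CaCO₃): 36,260 / 100.1 g/mol = 362.2 mol.
Mass of CaCl₂·2H₂O: 362.2 × 147 = 53,240 g.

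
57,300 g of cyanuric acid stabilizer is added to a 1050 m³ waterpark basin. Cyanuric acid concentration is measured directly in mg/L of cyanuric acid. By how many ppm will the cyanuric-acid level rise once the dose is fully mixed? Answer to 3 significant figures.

Volume: 1050 m³ = 1,050,000 L.
Rise: 57,300 g / 1,050,000 L × 1000 = 54.57 mg/L.

54.6 ppm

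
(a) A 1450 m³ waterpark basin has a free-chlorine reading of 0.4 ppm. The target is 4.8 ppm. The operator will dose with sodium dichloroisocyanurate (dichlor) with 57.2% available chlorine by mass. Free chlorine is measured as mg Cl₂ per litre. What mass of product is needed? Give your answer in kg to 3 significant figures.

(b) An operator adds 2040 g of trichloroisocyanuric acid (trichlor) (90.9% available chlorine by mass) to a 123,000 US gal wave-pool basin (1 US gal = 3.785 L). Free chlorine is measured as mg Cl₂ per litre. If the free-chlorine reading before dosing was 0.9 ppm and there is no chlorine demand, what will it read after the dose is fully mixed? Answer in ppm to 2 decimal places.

(a) 11.2 kg; (b) 4.88 ppm

(a) Volume: 1450 m³ = 1,450,000 L.
(a) Chlorine deficit: 4.8 − 0.4 = 4.4 ppm = 4.4 mg/L as Cl₂.
(a) Cl₂ equivalent needed: 4.4 mg/L × 1,450,000 L = 6,380,000 mg = 6380 g.
(a) Product at 57.2% available chlorine: 6380 / 0.572 = 11,150 g.

(b) Volume: 123,000 US gal × 3.785 L/gal = 465,555 L.
(b) Available chlorine delivered: 2040 g × 0.909 = 1854 g as Cl₂.
(b) Concentration rise: 1854 g / 465,555 L = 3.983 mg/L = 3.98 ppm.
(b) Final FC: 0.9 + 3.98 = 4.88 ppm.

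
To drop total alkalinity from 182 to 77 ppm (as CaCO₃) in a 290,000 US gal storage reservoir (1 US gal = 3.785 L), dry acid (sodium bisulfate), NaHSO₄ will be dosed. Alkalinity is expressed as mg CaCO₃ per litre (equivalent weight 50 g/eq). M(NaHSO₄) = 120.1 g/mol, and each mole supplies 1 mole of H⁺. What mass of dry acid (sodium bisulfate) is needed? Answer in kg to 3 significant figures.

277 kg

Volume: 290,000 US gal × 3.785 L/gal = 1,097,650 L.
Alkalinity to neutralize: (182 − 77) = 105 mg/L as CaCO₃ × 1,097,650 L = 115,300 g as CaCO₃.
Equivalents of H⁺ required: 115,300 ÷ 50 g/eq = 2305 eq = 2305 mol NaHSO₄.
Mass of NaHSO₄: 2305 × 120.1 = 276,800 g.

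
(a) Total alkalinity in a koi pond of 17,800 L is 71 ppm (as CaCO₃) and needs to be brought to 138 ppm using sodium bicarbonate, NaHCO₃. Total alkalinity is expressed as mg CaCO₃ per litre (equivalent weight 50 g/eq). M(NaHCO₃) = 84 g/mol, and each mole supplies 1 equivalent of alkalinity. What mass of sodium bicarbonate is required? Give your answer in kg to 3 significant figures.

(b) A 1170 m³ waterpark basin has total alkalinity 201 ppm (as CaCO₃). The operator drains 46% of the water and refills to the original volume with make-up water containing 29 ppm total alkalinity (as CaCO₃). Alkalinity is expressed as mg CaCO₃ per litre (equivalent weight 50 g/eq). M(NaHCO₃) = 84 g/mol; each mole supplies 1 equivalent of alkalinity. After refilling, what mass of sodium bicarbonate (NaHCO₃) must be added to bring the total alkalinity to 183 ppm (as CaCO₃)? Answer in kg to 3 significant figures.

(a) 2.00 kg; (b) 120 kg

(a) Alkalinity to add: (138 − 71) = 67 mg/L as CaCO₃ × 17,800 L = 1193 g as CaCO₃.
(a) Equivalents: 1193 g ÷ 50 g/eq = 23.85 eq.
(a) NaHCO₃ supplies 1 eq per mole → 23.85 mol.
(a) Mass: 23.85 mol × 84 g/mol = 2004 g.

(b) Volume: 1170 m³ = 1,170,000 L.
(b) After draining 46% and refilling: 201 × 0.54 + 29 × 0.46 = 121.88 ppm.
(b) Deficit to target: 183 − 121.88 = 61.12 mg/L.
(b) As CaCO₃: 61.12 mg/L × 1,170,000 L = 71,510 g; ÷ 50 g/eq ÷ 1 = 1430 mol NaHCO₃.
(b) Mass: 1430 × 84 = 120,100 g.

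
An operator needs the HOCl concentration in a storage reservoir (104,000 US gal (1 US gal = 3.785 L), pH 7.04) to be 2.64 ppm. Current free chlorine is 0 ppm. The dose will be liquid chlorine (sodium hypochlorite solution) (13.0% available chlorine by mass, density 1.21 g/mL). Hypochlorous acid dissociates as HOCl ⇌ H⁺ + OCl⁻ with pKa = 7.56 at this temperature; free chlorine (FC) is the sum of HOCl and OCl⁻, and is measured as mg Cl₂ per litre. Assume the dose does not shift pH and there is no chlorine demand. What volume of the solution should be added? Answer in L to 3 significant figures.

Volume: 104,000 US gal × 3.785 L/gal = 393,640 L.
[OCl⁻]/[HOCl] = 10^(pH − pKa) = 10^(7.04 − 7.56) = 0.302; fraction as HOCl = 1/(1 + 0.302) = 0.7681.
Free chlorine required for 2.64 ppm HOCl: 2.64 / 0.7681 = 3.437 ppm.
FC to add: 3.437 − 0 = 3.437 mg/L as Cl₂.
Cl₂ equivalent: 3.437 mg/L × 393,640 L = 1353 g.
Product at 13.0% available Cl: 1353 / 0.13 = 10,410 g.
Volume: 10,410 g ÷ 1.21 g/mL = 8602 mL.

8.60 L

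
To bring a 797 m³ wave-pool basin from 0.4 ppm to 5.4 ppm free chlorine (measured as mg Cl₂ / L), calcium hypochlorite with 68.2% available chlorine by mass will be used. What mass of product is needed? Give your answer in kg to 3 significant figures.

Volume: 797 m³ = 797,000 L.
Chlorine deficit: 5.4 − 0.4 = 5 ppm = 5 mg/L as Cl₂.
Cl₂ equivalent needed: 5 mg/L × 797,000 L = 3,985,000 mg = 3985 g.
Product at 68.2% available chlorine: 3985 / 0.682 = 5843 g.

5.84 kg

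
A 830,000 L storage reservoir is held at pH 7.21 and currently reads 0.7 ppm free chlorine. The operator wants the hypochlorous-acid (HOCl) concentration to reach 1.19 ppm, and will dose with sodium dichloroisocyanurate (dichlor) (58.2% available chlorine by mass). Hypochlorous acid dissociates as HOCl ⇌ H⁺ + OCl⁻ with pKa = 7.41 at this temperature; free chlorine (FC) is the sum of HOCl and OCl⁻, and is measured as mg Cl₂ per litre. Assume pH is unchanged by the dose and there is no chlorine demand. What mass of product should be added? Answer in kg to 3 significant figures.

[OCl⁻]/[HOCl] = 10^(pH − pKa) = 10^(7.21 − 7.41) = 0.631; fraction as HOCl = 1/(1 + 0.631) = 0.6131.
Free chlorine required for 1.19 ppm HOCl: 1.19 / 0.6131 = 1.941 ppm.
FC to add: 1.941 − 0.7 = 1.241 mg/L as Cl₂.
Cl₂ equivalent: 1.241 mg/L × 830,000 L = 1030 g.
Product at 58.2% available Cl: 1030 / 0.582 = 1770 g.

1.77 kg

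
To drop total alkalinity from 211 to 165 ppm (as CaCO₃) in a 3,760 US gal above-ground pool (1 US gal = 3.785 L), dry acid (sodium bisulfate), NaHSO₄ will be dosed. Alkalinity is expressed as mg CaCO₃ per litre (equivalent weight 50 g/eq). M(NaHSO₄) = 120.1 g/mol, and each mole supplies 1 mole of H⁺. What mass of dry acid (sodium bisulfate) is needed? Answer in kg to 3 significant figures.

1.57 kg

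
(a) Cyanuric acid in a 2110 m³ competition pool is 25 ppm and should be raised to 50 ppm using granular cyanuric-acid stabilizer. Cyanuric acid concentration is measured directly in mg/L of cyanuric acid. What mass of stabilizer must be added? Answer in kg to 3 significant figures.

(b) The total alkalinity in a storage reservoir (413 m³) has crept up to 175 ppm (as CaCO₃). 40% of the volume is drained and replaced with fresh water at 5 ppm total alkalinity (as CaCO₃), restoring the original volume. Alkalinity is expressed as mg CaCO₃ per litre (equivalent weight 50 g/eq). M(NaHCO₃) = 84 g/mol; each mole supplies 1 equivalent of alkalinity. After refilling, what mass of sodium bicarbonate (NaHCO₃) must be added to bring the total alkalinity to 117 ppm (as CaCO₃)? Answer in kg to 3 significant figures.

(a) 52.8 kg; (b) 6.94 kg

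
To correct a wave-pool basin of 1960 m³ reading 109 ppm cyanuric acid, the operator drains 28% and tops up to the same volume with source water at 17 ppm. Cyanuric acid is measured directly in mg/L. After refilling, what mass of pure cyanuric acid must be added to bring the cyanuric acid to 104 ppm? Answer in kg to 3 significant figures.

40.7 kg

Volume: 1960 m³ = 1,960,000 L.
After draining 28% and refilling: 109 × 0.72 + 17 × 0.28 = 83.24 ppm.
Deficit to target: 104 − 83.24 = 20.76 mg/L.
Mass: 20.76 mg/L × 1,960,000 L = 40,690 g cyanuric acid.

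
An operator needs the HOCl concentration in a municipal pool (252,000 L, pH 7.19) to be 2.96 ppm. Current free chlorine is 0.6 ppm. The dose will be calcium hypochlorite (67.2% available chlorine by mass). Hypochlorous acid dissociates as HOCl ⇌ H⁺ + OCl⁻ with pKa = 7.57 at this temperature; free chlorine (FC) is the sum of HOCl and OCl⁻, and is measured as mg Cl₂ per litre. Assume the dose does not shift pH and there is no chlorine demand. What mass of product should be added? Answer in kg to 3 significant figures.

1.35 kg

[OCl⁻]/[HOCl] = 10^(pH − pKa) = 10^(7.19 − 7.57) = 0.4169; fraction as HOCl = 1/(1 + 0.4169) = 0.7058.
Free chlorine required for 2.96 ppm HOCl: 2.96 / 0.7058 = 4.194 ppm.
FC to add: 4.194 − 0.6 = 3.594 mg/L as Cl₂.
Cl₂ equivalent: 3.594 mg/L × 252,000 L = 905.7 g.
Product at 67.2% available Cl: 905.7 / 0.672 = 1348 g.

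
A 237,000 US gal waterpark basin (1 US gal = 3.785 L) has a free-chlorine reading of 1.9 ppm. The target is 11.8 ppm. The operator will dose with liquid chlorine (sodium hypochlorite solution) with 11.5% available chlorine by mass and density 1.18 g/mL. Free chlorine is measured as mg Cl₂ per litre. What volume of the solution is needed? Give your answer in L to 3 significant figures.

Volume: 237,000 US gal × 3.785 L/gal = 897,045 L.
Chlorine deficit: 11.8 − 1.9 = 9.9 ppm = 9.9 mg/L as Cl₂.
Cl₂ equivalent needed: 9.9 mg/L × 897,045 L = 8,881,000 mg = 8881 g.
Product at 11.5% available chlorine: 8881 / 0.115 = 77,220 g.
Volume at density 1.18 g/mL: 77,220 g ÷ 1.18 g/mL = 65,440 mL.

65.4 L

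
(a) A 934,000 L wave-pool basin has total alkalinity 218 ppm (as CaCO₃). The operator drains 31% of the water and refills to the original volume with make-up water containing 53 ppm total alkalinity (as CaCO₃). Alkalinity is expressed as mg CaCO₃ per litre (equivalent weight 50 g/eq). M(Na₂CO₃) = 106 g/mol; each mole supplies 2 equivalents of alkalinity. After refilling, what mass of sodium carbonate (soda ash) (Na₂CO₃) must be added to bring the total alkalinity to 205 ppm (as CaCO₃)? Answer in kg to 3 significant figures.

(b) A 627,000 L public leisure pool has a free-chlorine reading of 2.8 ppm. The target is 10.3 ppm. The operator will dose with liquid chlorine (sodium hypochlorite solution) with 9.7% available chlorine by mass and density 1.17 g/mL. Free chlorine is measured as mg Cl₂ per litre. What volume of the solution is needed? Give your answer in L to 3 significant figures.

(a) 37.8 kg; (b) 41.4 L

(a) After draining 31% and refilling: 218 × 0.69 + 53 × 0.31 = 166.85 ppm.
(a) Deficit to target: 205 − 166.85 = 38.15 mg/L.
(a) As CaCO₃: 38.15 mg/L × 934,000 L = 35,630 g; ÷ 50 g/eq ÷ 2 = 356.3 mol Na₂CO₃.
(a) Mass: 356.3 × 106 = 37,770 g.

(b) Chlorine deficit: 10.3 − 2.8 = 7.5 ppm = 7.5 mg/L as Cl₂.
(b) Cl₂ equivalent needed: 7.5 mg/L × 627,000 L = 4,702,000 mg = 4702 g.
(b) Product at 9.7% available chlorine: 4702 / 0.097 = 48,480 g.
(b) Volume at density 1.17 g/mL: 48,480 g ÷ 1.17 g/mL = 41,440 mL.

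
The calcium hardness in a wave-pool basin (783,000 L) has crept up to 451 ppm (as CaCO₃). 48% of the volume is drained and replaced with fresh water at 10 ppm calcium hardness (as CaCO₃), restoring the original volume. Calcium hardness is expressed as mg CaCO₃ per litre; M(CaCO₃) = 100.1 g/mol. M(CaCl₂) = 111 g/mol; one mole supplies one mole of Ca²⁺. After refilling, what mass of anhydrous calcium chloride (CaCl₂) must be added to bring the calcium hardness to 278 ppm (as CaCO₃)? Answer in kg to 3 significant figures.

After draining 48% and refilling: 451 × 0.52 + 10 × 0.48 = 239.32 ppm.
Deficit to target: 278 − 239.32 = 38.68 mg/L.
As CaCO₃: 38.68 mg/L × 783,000 L = 30,290 g; ÷ 100.1 = 302.6 mol Ca²⁺.
Mass: 302.6 × 111 = 33,580 g.

33.6 kg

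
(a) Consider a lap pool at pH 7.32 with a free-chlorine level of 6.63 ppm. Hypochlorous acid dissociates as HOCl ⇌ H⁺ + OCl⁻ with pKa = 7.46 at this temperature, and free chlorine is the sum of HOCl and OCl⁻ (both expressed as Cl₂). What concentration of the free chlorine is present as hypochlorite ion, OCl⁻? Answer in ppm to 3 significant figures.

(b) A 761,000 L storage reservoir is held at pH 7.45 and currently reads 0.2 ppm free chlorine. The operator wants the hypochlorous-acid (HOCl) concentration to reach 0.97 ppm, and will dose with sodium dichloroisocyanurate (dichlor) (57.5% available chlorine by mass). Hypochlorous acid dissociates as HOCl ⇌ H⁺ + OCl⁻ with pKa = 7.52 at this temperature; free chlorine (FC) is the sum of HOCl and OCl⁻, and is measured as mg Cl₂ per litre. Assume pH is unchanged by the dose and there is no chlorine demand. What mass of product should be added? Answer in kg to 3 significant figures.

(a) [OCl⁻]/[HOCl] = 10^(pH − pKa) = 10^(7.32 − 7.46) = 10^-0.14 = 0.7244.
(a) Fraction as HOCl = 1 / (1 + 0.7244) = 0.5799.
(a) OCl⁻ = (1 − 0.5799) × 6.63 ppm = 2.785 ppm.

(b) [OCl⁻]/[HOCl] = 10^(pH − pKa) = 10^(7.45 − 7.52) = 0.8511; fraction as HOCl = 1/(1 + 0.8511) = 0.5402.
(b) Free chlorine required for 0.97 ppm HOCl: 0.97 / 0.5402 = 1.796 ppm.
(b) FC to add: 1.796 − 0.2 = 1.596 mg/L as Cl₂.
(b) Cl₂ equivalent: 1.596 mg/L × 761,000 L = 1214 g.
(b) Product at 57.5% available Cl: 1214 / 0.575 = 2112 g.

(a) 2.79 ppm; (b) 2.11 kg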